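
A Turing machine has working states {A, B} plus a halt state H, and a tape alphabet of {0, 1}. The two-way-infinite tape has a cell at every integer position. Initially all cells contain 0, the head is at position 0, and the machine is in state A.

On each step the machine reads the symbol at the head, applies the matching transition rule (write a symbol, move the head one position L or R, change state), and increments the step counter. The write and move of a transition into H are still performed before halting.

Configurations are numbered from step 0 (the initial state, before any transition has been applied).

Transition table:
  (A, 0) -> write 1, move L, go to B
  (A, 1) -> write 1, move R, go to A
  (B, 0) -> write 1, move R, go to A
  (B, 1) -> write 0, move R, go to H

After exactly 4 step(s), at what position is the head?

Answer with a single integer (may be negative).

Answer: 0

Derivation:
Step 1: in state A at pos 0, read 0 -> (A,0)->write 1,move L,goto B. Now: state=B, head=-1, tape[-2..1]=0010 (head:  ^)
Step 2: in state B at pos -1, read 0 -> (B,0)->write 1,move R,goto A. Now: state=A, head=0, tape[-2..1]=0110 (head:   ^)
Step 3: in state A at pos 0, read 1 -> (A,1)->write 1,move R,goto A. Now: state=A, head=1, tape[-2..2]=01100 (head:    ^)
Step 4: in state A at pos 1, read 0 -> (A,0)->write 1,move L,goto B. Now: state=B, head=0, tape[-2..2]=01110 (head:   ^)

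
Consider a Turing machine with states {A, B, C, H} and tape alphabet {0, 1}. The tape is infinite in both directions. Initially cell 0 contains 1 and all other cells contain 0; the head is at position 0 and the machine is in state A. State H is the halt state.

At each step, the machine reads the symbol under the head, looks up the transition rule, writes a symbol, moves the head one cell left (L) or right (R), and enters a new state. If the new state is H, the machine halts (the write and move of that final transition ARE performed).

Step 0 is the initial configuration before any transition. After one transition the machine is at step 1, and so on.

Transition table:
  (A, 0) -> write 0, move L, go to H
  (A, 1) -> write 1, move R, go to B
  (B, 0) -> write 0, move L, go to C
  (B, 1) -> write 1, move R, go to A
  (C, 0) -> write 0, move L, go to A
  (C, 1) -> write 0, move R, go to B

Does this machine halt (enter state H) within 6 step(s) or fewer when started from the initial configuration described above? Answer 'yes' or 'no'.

Step 1: in state A at pos 0, read 1 -> (A,1)->write 1,move R,goto B. Now: state=B, head=1, tape[-1..2]=0100 (head:   ^)
Step 2: in state B at pos 1, read 0 -> (B,0)->write 0,move L,goto C. Now: state=C, head=0, tape[-1..2]=0100 (head:  ^)
Step 3: in state C at pos 0, read 1 -> (C,1)->write 0,move R,goto B. Now: state=B, head=1, tape[-1..2]=0000 (head:   ^)
Step 4: in state B at pos 1, read 0 -> (B,0)->write 0,move L,goto C. Now: state=C, head=0, tape[-1..2]=0000 (head:  ^)
Step 5: in state C at pos 0, read 0 -> (C,0)->write 0,move L,goto A. Now: state=A, head=-1, tape[-2..2]=00000 (head:  ^)
Step 6: in state A at pos -1, read 0 -> (A,0)->write 0,move L,goto H. Now: state=H, head=-2, tape[-3..2]=000000 (head:  ^)
State H reached at step 6; 6 <= 6 -> yes

Answer: yes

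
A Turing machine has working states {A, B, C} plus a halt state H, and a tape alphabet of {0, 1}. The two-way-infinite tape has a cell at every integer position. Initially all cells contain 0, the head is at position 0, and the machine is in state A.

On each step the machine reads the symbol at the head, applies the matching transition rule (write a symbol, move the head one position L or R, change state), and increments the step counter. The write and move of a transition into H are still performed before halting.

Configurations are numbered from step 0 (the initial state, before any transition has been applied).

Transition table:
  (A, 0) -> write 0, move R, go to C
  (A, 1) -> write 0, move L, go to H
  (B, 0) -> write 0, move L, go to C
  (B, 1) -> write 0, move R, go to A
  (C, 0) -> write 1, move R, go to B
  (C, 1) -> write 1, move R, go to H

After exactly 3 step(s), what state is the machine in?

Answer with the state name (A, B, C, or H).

Answer: C

Derivation:
Step 1: in state A at pos 0, read 0 -> (A,0)->write 0,move R,goto C. Now: state=C, head=1, tape[-1..2]=0000 (head:   ^)
Step 2: in state C at pos 1, read 0 -> (C,0)->write 1,move R,goto B. Now: state=B, head=2, tape[-1..3]=00100 (head:    ^)
Step 3: in state B at pos 2, read 0 -> (B,0)->write 0,move L,goto C. Now: state=C, head=1, tape[-1..3]=00100 (head:   ^)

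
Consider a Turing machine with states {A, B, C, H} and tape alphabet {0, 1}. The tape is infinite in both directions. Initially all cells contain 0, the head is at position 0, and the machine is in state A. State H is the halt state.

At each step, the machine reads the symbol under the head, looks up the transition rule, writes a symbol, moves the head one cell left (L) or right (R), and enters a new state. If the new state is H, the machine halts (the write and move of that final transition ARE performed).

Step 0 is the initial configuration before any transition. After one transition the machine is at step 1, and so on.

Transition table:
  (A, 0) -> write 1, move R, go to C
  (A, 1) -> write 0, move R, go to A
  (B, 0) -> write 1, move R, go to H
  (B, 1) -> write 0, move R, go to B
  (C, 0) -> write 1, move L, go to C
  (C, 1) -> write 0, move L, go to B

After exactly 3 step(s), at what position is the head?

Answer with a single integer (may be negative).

Step 1: in state A at pos 0, read 0 -> (A,0)->write 1,move R,goto C. Now: state=C, head=1, tape[-1..2]=0100 (head:   ^)
Step 2: in state C at pos 1, read 0 -> (C,0)->write 1,move L,goto C. Now: state=C, head=0, tape[-1..2]=0110 (head:  ^)
Step 3: in state C at pos 0, read 1 -> (C,1)->write 0,move L,goto B. Now: state=B, head=-1, tape[-2..2]=00010 (head:  ^)

Answer: -1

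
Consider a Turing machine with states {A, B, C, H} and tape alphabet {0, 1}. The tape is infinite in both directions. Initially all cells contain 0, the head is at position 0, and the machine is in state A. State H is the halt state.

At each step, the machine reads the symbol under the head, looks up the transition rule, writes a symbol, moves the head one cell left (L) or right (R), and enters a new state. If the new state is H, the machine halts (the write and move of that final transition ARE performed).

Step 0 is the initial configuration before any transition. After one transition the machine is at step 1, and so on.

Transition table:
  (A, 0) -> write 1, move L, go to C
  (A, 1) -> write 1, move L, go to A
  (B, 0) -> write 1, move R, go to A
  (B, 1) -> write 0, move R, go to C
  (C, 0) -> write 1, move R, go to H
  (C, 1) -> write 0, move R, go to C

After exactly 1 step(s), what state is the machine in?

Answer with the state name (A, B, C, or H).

Answer: C

Derivation:
Step 1: in state A at pos 0, read 0 -> (A,0)->write 1,move L,goto C. Now: state=C, head=-1, tape[-2..1]=0010 (head:  ^)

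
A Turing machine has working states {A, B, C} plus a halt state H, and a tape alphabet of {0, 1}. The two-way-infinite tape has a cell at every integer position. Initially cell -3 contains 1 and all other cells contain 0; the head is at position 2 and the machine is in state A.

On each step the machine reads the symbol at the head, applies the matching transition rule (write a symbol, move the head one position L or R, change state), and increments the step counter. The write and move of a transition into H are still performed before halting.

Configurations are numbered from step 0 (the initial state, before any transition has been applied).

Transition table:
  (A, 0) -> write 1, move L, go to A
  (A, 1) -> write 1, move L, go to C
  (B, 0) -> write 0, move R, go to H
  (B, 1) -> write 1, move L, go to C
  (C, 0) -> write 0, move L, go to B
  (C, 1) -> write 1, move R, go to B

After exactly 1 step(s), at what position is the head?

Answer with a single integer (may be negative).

Step 1: in state A at pos 2, read 0 -> (A,0)->write 1,move L,goto A. Now: state=A, head=1, tape[-4..3]=01000010 (head:      ^)

Answer: 1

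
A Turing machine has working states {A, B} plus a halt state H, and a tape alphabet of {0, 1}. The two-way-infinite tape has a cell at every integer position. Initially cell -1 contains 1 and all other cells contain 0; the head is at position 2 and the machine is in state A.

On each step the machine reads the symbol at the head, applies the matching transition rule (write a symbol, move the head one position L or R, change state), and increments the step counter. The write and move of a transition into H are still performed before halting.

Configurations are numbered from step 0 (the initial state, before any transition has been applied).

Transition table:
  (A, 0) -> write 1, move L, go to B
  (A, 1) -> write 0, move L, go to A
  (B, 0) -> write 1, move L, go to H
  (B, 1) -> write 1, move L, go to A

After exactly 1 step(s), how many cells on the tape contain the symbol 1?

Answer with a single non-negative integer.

Answer: 2

Derivation:
Step 1: in state A at pos 2, read 0 -> (A,0)->write 1,move L,goto B. Now: state=B, head=1, tape[-2..3]=010010 (head:    ^)
Cells containing 1 after step 1: {-1, 2} -> 2 cell(s)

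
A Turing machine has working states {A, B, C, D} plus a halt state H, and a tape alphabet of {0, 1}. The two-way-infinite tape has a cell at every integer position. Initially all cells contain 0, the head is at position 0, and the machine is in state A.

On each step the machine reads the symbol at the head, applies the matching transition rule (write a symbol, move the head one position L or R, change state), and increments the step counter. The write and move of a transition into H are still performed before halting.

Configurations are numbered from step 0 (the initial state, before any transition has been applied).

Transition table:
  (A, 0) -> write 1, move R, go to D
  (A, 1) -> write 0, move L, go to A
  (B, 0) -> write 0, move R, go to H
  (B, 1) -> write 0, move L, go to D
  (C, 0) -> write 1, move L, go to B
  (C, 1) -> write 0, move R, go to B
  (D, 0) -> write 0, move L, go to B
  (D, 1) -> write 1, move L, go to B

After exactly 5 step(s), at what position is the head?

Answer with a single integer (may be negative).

Step 1: in state A at pos 0, read 0 -> (A,0)->write 1,move R,goto D. Now: state=D, head=1, tape[-1..2]=0100 (head:   ^)
Step 2: in state D at pos 1, read 0 -> (D,0)->write 0,move L,goto B. Now: state=B, head=0, tape[-1..2]=0100 (head:  ^)
Step 3: in state B at pos 0, read 1 -> (B,1)->write 0,move L,goto D. Now: state=D, head=-1, tape[-2..2]=00000 (head:  ^)
Step 4: in state D at pos -1, read 0 -> (D,0)->write 0,move L,goto B. Now: state=B, head=-2, tape[-3..2]=000000 (head:  ^)
Step 5: in state B at pos -2, read 0 -> (B,0)->write 0,move R,goto H. Now: state=H, head=-1, tape[-3..2]=000000 (head:   ^)

Answer: -1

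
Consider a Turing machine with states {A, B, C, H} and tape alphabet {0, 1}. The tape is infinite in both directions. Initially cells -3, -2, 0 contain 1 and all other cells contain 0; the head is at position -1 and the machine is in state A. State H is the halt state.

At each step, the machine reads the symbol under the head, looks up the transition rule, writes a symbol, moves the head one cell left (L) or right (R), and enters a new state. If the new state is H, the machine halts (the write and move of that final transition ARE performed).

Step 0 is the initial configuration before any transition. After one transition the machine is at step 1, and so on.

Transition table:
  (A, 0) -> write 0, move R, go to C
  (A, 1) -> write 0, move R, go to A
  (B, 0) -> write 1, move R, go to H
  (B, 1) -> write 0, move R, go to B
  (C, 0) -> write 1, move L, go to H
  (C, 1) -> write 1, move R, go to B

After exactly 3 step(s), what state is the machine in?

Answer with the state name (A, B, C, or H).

Answer: H

Derivation:
Step 1: in state A at pos -1, read 0 -> (A,0)->write 0,move R,goto C. Now: state=C, head=0, tape[-4..1]=011010 (head:     ^)
Step 2: in state C at pos 0, read 1 -> (C,1)->write 1,move R,goto B. Now: state=B, head=1, tape[-4..2]=0110100 (head:      ^)
Step 3: in state B at pos 1, read 0 -> (B,0)->write 1,move R,goto H. Now: state=H, head=2, tape[-4..3]=01101100 (head:       ^)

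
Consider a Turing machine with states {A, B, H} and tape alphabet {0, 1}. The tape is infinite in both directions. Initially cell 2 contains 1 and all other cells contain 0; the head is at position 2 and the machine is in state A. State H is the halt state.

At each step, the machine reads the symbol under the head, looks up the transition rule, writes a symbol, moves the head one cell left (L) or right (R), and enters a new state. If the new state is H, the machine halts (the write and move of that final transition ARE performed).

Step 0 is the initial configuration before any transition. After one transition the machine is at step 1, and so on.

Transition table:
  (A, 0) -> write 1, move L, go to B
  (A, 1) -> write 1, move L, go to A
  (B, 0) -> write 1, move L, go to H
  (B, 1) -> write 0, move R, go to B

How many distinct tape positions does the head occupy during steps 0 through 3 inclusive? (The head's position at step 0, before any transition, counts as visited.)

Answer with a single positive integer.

Answer: 4

Derivation:
Step 1: in state A at pos 2, read 1 -> (A,1)->write 1,move L,goto A. Now: state=A, head=1, tape[0..3]=0010 (head:  ^)
Step 2: in state A at pos 1, read 0 -> (A,0)->write 1,move L,goto B. Now: state=B, head=0, tape[-1..3]=00110 (head:  ^)
Step 3: in state B at pos 0, read 0 -> (B,0)->write 1,move L,goto H. Now: state=H, head=-1, tape[-2..3]=001110 (head:  ^)
Head positions at steps 0..3: starting at 2, distinct positions visited = {-1, 0, 1, 2} -> 4 position(s)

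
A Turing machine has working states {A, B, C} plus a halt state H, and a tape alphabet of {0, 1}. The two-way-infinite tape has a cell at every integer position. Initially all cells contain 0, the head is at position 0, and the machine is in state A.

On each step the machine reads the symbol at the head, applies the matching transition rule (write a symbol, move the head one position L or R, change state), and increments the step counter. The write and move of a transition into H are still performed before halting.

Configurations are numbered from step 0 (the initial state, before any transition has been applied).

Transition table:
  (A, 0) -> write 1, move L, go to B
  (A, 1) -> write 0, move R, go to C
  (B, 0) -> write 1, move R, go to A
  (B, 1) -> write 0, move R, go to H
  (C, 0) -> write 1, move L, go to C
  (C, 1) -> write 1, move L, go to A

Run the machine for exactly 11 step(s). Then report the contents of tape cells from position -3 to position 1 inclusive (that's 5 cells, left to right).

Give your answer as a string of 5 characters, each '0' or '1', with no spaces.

Answer: 11111

Derivation:
Step 1: in state A at pos 0, read 0 -> (A,0)->write 1,move L,goto B. Now: state=B, head=-1, tape[-2..1]=0010 (head:  ^)
Step 2: in state B at pos -1, read 0 -> (B,0)->write 1,move R,goto A. Now: state=A, head=0, tape[-2..1]=0110 (head:   ^)
Step 3: in state A at pos 0, read 1 -> (A,1)->write 0,move R,goto C. Now: state=C, head=1, tape[-2..2]=01000 (head:    ^)
Step 4: in state C at pos 1, read 0 -> (C,0)->write 1,move L,goto C. Now: state=C, head=0, tape[-2..2]=01010 (head:   ^)
Step 5: in state C at pos 0, read 0 -> (C,0)->write 1,move L,goto C. Now: state=C, head=-1, tape[-2..2]=01110 (head:  ^)
Step 6: in state C at pos -1, read 1 -> (C,1)->write 1,move L,goto A. Now: state=A, head=-2, tape[-3..2]=001110 (head:  ^)
Step 7: in state A at pos -2, read 0 -> (A,0)->write 1,move L,goto B. Now: state=B, head=-3, tape[-4..2]=0011110 (head:  ^)
Step 8: in state B at pos -3, read 0 -> (B,0)->write 1,move R,goto A. Now: state=A, head=-2, tape[-4..2]=0111110 (head:   ^)
Step 9: in state A at pos -2, read 1 -> (A,1)->write 0,move R,goto C. Now: state=C, head=-1, tape[-4..2]=0101110 (head:    ^)
Step 10: in state C at pos -1, read 1 -> (C,1)->write 1,move L,goto A. Now: state=A, head=-2, tape[-4..2]=0101110 (head:   ^)
Step 11: in state A at pos -2, read 0 -> (A,0)->write 1,move L,goto B. Now: state=B, head=-3, tape[-4..2]=0111110 (head:  ^)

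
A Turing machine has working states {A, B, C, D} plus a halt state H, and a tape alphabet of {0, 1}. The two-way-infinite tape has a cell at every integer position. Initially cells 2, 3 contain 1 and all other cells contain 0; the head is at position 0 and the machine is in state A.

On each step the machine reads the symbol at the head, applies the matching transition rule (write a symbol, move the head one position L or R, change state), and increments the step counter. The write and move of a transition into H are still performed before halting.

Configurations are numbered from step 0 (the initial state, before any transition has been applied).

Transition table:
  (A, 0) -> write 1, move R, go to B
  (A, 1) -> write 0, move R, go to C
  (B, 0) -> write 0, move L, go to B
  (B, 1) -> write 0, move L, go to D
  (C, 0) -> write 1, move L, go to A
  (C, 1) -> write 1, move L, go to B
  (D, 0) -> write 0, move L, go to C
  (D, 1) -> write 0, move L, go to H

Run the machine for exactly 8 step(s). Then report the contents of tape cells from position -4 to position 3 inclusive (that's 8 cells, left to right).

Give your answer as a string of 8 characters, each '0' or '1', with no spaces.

Step 1: in state A at pos 0, read 0 -> (A,0)->write 1,move R,goto B. Now: state=B, head=1, tape[-1..4]=010110 (head:   ^)
Step 2: in state B at pos 1, read 0 -> (B,0)->write 0,move L,goto B. Now: state=B, head=0, tape[-1..4]=010110 (head:  ^)
Step 3: in state B at pos 0, read 1 -> (B,1)->write 0,move L,goto D. Now: state=D, head=-1, tape[-2..4]=0000110 (head:  ^)
Step 4: in state D at pos -1, read 0 -> (D,0)->write 0,move L,goto C. Now: state=C, head=-2, tape[-3..4]=00000110 (head:  ^)
Step 5: in state C at pos -2, read 0 -> (C,0)->write 1,move L,goto A. Now: state=A, head=-3, tape[-4..4]=001000110 (head:  ^)
Step 6: in state A at pos -3, read 0 -> (A,0)->write 1,move R,goto B. Now: state=B, head=-2, tape[-4..4]=011000110 (head:   ^)
Step 7: in state B at pos -2, read 1 -> (B,1)->write 0,move L,goto D. Now: state=D, head=-3, tape[-4..4]=010000110 (head:  ^)
Step 8: in state D at pos -3, read 1 -> (D,1)->write 0,move L,goto H. Now: state=H, head=-4, tape[-5..4]=0000000110 (head:  ^)

Answer: 00000011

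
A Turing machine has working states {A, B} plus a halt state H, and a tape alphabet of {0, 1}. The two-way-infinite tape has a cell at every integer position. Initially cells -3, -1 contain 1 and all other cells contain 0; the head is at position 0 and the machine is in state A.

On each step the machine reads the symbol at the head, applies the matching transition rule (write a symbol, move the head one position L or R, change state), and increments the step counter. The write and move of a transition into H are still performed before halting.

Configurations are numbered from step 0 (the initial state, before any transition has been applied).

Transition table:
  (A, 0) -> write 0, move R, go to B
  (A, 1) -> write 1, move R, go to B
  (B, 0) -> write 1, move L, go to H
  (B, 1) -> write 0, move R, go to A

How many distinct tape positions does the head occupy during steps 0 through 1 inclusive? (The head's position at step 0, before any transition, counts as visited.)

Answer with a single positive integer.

Step 1: in state A at pos 0, read 0 -> (A,0)->write 0,move R,goto B. Now: state=B, head=1, tape[-4..2]=0101000 (head:      ^)
Head positions at steps 0..1: starting at 0, distinct positions visited = {0, 1} -> 2 position(s)

Answer: 2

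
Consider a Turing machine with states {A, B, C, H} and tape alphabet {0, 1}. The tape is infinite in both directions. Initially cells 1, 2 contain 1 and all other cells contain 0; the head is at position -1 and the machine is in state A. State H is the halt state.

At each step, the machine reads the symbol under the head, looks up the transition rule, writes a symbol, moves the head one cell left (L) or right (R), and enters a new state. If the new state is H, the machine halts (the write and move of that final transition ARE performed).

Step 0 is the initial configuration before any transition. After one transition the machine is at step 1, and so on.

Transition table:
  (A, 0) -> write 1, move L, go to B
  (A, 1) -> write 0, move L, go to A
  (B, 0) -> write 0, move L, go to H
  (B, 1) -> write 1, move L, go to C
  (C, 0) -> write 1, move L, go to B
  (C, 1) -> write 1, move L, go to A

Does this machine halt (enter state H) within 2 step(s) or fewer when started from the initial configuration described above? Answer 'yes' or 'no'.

Answer: yes

Derivation:
Step 1: in state A at pos -1, read 0 -> (A,0)->write 1,move L,goto B. Now: state=B, head=-2, tape[-3..3]=0010110 (head:  ^)
Step 2: in state B at pos -2, read 0 -> (B,0)->write 0,move L,goto H. Now: state=H, head=-3, tape[-4..3]=00010110 (head:  ^)
State H reached at step 2; 2 <= 2 -> yes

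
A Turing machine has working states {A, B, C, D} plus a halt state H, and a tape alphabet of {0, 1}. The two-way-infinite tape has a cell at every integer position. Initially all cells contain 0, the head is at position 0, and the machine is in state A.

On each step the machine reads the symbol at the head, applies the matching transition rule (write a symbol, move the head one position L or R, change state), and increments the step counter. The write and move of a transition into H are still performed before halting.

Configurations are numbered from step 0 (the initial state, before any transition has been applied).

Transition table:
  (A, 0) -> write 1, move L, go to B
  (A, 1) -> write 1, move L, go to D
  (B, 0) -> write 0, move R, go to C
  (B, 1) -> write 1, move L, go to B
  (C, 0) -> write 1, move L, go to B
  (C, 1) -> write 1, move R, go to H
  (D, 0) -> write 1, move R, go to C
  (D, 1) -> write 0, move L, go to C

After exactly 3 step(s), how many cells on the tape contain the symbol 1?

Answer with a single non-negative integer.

Step 1: in state A at pos 0, read 0 -> (A,0)->write 1,move L,goto B. Now: state=B, head=-1, tape[-2..1]=0010 (head:  ^)
Step 2: in state B at pos -1, read 0 -> (B,0)->write 0,move R,goto C. Now: state=C, head=0, tape[-2..1]=0010 (head:   ^)
Step 3: in state C at pos 0, read 1 -> (C,1)->write 1,move R,goto H. Now: state=H, head=1, tape[-2..2]=00100 (head:    ^)
Cells containing 1 after step 3: {0} -> 1 cell(s)

Answer: 1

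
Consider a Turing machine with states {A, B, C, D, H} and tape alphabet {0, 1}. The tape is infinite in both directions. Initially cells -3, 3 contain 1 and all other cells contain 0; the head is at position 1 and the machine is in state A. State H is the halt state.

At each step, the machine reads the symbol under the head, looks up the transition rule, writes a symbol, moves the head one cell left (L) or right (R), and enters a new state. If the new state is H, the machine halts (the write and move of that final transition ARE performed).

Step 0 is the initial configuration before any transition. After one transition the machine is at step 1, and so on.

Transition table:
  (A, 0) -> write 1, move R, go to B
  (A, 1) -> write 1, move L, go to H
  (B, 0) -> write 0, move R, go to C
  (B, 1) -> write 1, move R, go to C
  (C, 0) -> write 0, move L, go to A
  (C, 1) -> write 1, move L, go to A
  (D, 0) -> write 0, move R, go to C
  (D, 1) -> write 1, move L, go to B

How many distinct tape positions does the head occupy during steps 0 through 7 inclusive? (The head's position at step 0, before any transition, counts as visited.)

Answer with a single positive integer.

Answer: 4

Derivation:
Step 1: in state A at pos 1, read 0 -> (A,0)->write 1,move R,goto B. Now: state=B, head=2, tape[-4..4]=010001010 (head:       ^)
Step 2: in state B at pos 2, read 0 -> (B,0)->write 0,move R,goto C. Now: state=C, head=3, tape[-4..4]=010001010 (head:        ^)
Step 3: in state C at pos 3, read 1 -> (C,1)->write 1,move L,goto A. Now: state=A, head=2, tape[-4..4]=010001010 (head:       ^)
Step 4: in state A at pos 2, read 0 -> (A,0)->write 1,move R,goto B. Now: state=B, head=3, tape[-4..4]=010001110 (head:        ^)
Step 5: in state B at pos 3, read 1 -> (B,1)->write 1,move R,goto C. Now: state=C, head=4, tape[-4..5]=0100011100 (head:         ^)
Step 6: in state C at pos 4, read 0 -> (C,0)->write 0,move L,goto A. Now: state=A, head=3, tape[-4..5]=0100011100 (head:        ^)
Step 7: in state A at pos 3, read 1 -> (A,1)->write 1,move L,goto H. Now: state=H, head=2, tape[-4..5]=0100011100 (head:       ^)
Head positions at steps 0..7: starting at 1, distinct positions visited = {1, 2, 3, 4} -> 4 position(s)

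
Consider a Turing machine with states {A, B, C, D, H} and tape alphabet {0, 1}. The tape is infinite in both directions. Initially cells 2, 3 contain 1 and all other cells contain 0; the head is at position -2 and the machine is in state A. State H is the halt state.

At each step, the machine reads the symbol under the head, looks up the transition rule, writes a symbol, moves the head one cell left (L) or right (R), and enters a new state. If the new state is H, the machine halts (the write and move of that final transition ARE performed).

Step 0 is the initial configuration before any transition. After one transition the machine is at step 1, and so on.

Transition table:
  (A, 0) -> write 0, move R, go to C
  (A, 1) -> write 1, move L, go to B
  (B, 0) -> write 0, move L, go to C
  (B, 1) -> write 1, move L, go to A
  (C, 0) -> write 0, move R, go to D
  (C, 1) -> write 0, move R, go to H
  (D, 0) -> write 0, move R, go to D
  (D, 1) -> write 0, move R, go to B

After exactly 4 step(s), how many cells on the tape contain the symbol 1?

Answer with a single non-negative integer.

Step 1: in state A at pos -2, read 0 -> (A,0)->write 0,move R,goto C. Now: state=C, head=-1, tape[-3..4]=00000110 (head:   ^)
Step 2: in state C at pos -1, read 0 -> (C,0)->write 0,move R,goto D. Now: state=D, head=0, tape[-3..4]=00000110 (head:    ^)
Step 3: in state D at pos 0, read 0 -> (D,0)->write 0,move R,goto D. Now: state=D, head=1, tape[-3..4]=00000110 (head:     ^)
Step 4: in state D at pos 1, read 0 -> (D,0)->write 0,move R,goto D. Now: state=D, head=2, tape[-3..4]=00000110 (head:      ^)
Cells containing 1 after step 4: {2, 3} -> 2 cell(s)

Answer: 2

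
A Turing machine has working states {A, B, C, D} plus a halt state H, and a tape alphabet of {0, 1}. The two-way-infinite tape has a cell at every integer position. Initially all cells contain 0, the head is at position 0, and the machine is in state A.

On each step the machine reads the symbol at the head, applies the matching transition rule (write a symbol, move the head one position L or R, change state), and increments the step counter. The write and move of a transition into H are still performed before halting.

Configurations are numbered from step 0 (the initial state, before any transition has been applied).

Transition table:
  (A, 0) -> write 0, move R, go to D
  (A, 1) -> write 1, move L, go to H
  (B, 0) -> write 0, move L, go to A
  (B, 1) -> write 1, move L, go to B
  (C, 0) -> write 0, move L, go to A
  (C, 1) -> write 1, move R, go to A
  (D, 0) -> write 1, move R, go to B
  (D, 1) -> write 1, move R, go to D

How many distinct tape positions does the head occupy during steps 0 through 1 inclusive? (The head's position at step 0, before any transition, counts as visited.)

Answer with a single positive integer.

Answer: 2

Derivation:
Step 1: in state A at pos 0, read 0 -> (A,0)->write 0,move R,goto D. Now: state=D, head=1, tape[-1..2]=0000 (head:   ^)
Head positions at steps 0..1: starting at 0, distinct positions visited = {0, 1} -> 2 position(s)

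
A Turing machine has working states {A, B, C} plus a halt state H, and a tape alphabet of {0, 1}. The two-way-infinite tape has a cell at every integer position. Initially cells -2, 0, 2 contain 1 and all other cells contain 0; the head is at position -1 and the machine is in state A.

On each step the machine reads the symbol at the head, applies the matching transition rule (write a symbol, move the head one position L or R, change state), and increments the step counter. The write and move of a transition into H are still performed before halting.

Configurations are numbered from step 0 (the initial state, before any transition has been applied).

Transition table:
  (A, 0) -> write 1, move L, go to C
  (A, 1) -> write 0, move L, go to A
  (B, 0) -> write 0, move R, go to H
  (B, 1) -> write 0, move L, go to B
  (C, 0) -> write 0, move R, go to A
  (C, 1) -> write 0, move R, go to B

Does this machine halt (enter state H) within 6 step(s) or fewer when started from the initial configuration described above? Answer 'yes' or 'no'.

Answer: yes

Derivation:
Step 1: in state A at pos -1, read 0 -> (A,0)->write 1,move L,goto C. Now: state=C, head=-2, tape[-3..3]=0111010 (head:  ^)
Step 2: in state C at pos -2, read 1 -> (C,1)->write 0,move R,goto B. Now: state=B, head=-1, tape[-3..3]=0011010 (head:   ^)
Step 3: in state B at pos -1, read 1 -> (B,1)->write 0,move L,goto B. Now: state=B, head=-2, tape[-3..3]=0001010 (head:  ^)
Step 4: in state B at pos -2, read 0 -> (B,0)->write 0,move R,goto H. Now: state=H, head=-1, tape[-3..3]=0001010 (head:   ^)
State H reached at step 4; 4 <= 6 -> yes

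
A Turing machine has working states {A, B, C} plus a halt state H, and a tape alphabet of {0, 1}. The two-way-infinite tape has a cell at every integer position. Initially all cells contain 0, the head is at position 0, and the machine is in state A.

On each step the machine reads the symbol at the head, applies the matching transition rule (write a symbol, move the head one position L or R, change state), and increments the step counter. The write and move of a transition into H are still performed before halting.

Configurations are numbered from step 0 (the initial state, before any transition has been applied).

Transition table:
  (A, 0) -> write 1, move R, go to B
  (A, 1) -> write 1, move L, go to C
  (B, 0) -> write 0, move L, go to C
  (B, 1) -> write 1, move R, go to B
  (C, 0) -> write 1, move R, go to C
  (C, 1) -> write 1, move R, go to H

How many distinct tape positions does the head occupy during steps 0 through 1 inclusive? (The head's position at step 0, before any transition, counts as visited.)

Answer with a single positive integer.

Step 1: in state A at pos 0, read 0 -> (A,0)->write 1,move R,goto B. Now: state=B, head=1, tape[-1..2]=0100 (head:   ^)
Head positions at steps 0..1: starting at 0, distinct positions visited = {0, 1} -> 2 position(s)

Answer: 2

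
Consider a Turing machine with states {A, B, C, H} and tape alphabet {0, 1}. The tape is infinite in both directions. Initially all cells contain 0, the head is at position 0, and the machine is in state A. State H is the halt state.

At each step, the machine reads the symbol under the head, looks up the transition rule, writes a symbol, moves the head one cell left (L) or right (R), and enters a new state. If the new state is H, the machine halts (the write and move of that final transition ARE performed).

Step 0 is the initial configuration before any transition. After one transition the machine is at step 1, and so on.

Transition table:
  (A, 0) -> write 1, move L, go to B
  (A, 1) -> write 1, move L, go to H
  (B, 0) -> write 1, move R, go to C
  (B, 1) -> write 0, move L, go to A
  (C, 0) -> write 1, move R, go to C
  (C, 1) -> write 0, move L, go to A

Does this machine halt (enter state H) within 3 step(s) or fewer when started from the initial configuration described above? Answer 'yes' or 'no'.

Step 1: in state A at pos 0, read 0 -> (A,0)->write 1,move L,goto B. Now: state=B, head=-1, tape[-2..1]=0010 (head:  ^)
Step 2: in state B at pos -1, read 0 -> (B,0)->write 1,move R,goto C. Now: state=C, head=0, tape[-2..1]=0110 (head:   ^)
Step 3: in state C at pos 0, read 1 -> (C,1)->write 0,move L,goto A. Now: state=A, head=-1, tape[-2..1]=0100 (head:  ^)
After 3 step(s): state = A (not H) -> not halted within 3 -> no

Answer: no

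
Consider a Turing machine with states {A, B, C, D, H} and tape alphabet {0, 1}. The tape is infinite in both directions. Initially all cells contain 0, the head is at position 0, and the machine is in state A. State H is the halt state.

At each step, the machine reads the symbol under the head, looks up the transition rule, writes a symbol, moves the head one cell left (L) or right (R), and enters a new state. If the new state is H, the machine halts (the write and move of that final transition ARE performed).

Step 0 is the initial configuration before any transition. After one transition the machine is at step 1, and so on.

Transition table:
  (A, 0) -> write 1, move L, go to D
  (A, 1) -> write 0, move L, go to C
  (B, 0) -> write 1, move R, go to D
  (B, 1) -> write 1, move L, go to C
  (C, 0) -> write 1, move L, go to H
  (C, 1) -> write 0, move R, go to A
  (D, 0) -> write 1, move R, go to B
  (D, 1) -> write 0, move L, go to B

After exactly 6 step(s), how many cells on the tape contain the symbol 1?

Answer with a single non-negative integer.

Step 1: in state A at pos 0, read 0 -> (A,0)->write 1,move L,goto D. Now: state=D, head=-1, tape[-2..1]=0010 (head:  ^)
Step 2: in state D at pos -1, read 0 -> (D,0)->write 1,move R,goto B. Now: state=B, head=0, tape[-2..1]=0110 (head:   ^)
Step 3: in state B at pos 0, read 1 -> (B,1)->write 1,move L,goto C. Now: state=C, head=-1, tape[-2..1]=0110 (head:  ^)
Step 4: in state C at pos -1, read 1 -> (C,1)->write 0,move R,goto A. Now: state=A, head=0, tape[-2..1]=0010 (head:   ^)
Step 5: in state A at pos 0, read 1 -> (A,1)->write 0,move L,goto C. Now: state=C, head=-1, tape[-2..1]=0000 (head:  ^)
Step 6: in state C at pos -1, read 0 -> (C,0)->write 1,move L,goto H. Now: state=H, head=-2, tape[-3..1]=00100 (head:  ^)
Cells containing 1 after step 6: {-1} -> 1 cell(s)

Answer: 1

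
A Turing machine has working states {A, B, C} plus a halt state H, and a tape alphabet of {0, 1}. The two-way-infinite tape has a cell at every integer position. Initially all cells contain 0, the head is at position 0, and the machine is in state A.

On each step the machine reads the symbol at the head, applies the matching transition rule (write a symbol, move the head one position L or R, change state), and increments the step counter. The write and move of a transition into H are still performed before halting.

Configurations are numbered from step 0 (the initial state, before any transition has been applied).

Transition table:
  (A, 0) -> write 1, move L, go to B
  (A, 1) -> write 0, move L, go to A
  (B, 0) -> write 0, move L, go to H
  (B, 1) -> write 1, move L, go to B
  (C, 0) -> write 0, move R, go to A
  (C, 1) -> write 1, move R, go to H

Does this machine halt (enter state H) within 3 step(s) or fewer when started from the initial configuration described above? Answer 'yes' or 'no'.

Step 1: in state A at pos 0, read 0 -> (A,0)->write 1,move L,goto B. Now: state=B, head=-1, tape[-2..1]=0010 (head:  ^)
Step 2: in state B at pos -1, read 0 -> (B,0)->write 0,move L,goto H. Now: state=H, head=-2, tape[-3..1]=00010 (head:  ^)
State H reached at step 2; 2 <= 3 -> yes

Answer: yes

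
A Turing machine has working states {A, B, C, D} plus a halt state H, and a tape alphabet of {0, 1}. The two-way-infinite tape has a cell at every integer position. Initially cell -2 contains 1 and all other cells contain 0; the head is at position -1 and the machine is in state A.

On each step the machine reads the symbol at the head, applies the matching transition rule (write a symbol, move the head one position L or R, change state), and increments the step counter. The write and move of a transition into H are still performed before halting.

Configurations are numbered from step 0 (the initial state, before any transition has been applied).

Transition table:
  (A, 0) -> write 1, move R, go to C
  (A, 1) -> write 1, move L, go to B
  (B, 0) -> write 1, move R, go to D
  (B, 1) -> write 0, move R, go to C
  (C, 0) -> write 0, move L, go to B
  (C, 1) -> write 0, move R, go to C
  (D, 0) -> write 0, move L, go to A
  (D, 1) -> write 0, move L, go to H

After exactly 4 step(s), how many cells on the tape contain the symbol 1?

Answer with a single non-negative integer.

Answer: 1

Derivation:
Step 1: in state A at pos -1, read 0 -> (A,0)->write 1,move R,goto C. Now: state=C, head=0, tape[-3..1]=01100 (head:    ^)
Step 2: in state C at pos 0, read 0 -> (C,0)->write 0,move L,goto B. Now: state=B, head=-1, tape[-3..1]=01100 (head:   ^)
Step 3: in state B at pos -1, read 1 -> (B,1)->write 0,move R,goto C. Now: state=C, head=0, tape[-3..1]=01000 (head:    ^)
Step 4: in state C at pos 0, read 0 -> (C,0)->write 0,move L,goto B. Now: state=B, head=-1, tape[-3..1]=01000 (head:   ^)
Cells containing 1 after step 4: {-2} -> 1 cell(s)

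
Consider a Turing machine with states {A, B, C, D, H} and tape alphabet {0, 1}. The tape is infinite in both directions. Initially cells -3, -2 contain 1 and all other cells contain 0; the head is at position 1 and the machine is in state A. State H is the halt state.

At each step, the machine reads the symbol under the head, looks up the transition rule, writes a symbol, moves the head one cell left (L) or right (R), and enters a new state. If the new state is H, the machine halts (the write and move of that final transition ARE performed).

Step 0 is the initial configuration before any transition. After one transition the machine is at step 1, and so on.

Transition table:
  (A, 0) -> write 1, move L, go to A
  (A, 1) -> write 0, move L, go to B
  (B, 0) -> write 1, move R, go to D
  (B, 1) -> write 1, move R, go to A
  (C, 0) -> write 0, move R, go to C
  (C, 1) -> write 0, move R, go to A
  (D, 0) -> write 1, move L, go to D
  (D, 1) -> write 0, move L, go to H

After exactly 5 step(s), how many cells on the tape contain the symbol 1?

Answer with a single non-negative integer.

Step 1: in state A at pos 1, read 0 -> (A,0)->write 1,move L,goto A. Now: state=A, head=0, tape[-4..2]=0110010 (head:     ^)
Step 2: in state A at pos 0, read 0 -> (A,0)->write 1,move L,goto A. Now: state=A, head=-1, tape[-4..2]=0110110 (head:    ^)
Step 3: in state A at pos -1, read 0 -> (A,0)->write 1,move L,goto A. Now: state=A, head=-2, tape[-4..2]=0111110 (head:   ^)
Step 4: in state A at pos -2, read 1 -> (A,1)->write 0,move L,goto B. Now: state=B, head=-3, tape[-4..2]=0101110 (head:  ^)
Step 5: in state B at pos -3, read 1 -> (B,1)->write 1,move R,goto A. Now: state=A, head=-2, tape[-4..2]=0101110 (head:   ^)
Cells containing 1 after step 5: {-3, -1, 0, 1} -> 4 cell(s)

Answer: 4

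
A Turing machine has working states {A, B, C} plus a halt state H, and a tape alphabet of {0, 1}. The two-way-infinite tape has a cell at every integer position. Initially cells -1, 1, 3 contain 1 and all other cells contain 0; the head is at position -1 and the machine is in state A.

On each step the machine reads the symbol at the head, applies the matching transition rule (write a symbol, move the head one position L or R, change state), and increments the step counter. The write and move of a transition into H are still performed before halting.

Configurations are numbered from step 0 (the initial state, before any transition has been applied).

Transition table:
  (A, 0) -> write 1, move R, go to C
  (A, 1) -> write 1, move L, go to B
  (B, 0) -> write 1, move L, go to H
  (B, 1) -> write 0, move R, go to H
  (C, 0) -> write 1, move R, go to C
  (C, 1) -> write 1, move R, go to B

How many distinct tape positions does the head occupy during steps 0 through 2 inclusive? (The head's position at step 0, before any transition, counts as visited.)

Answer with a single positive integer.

Answer: 3

Derivation:
Step 1: in state A at pos -1, read 1 -> (A,1)->write 1,move L,goto B. Now: state=B, head=-2, tape[-3..4]=00101010 (head:  ^)
Step 2: in state B at pos -2, read 0 -> (B,0)->write 1,move L,goto H. Now: state=H, head=-3, tape[-4..4]=001101010 (head:  ^)
Head positions at steps 0..2: starting at -1, distinct positions visited = {-3, -2, -1} -> 3 position(s)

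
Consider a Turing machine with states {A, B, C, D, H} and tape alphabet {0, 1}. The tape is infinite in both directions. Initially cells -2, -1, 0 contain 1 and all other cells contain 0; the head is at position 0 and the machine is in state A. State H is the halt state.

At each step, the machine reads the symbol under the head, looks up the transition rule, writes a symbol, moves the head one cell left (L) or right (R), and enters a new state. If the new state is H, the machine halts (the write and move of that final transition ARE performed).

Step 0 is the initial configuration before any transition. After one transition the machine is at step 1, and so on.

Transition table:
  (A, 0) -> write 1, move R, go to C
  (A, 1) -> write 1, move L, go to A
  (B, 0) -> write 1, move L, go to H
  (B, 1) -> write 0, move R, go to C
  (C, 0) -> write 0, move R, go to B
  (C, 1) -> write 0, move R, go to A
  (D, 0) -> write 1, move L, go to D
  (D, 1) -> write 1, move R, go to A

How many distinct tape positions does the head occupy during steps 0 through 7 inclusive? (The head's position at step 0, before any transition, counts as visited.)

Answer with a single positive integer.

Answer: 4

Derivation:
Step 1: in state A at pos 0, read 1 -> (A,1)->write 1,move L,goto A. Now: state=A, head=-1, tape[-3..1]=01110 (head:   ^)
Step 2: in state A at pos -1, read 1 -> (A,1)->write 1,move L,goto A. Now: state=A, head=-2, tape[-3..1]=01110 (head:  ^)
Step 3: in state A at pos -2, read 1 -> (A,1)->write 1,move L,goto A. Now: state=A, head=-3, tape[-4..1]=001110 (head:  ^)
Step 4: in state A at pos -3, read 0 -> (A,0)->write 1,move R,goto C. Now: state=C, head=-2, tape[-4..1]=011110 (head:   ^)
Step 5: in state C at pos -2, read 1 -> (C,1)->write 0,move R,goto A. Now: state=A, head=-1, tape[-4..1]=010110 (head:    ^)
Step 6: in state A at pos -1, read 1 -> (A,1)->write 1,move L,goto A. Now: state=A, head=-2, tape[-4..1]=010110 (head:   ^)
Step 7: in state A at pos -2, read 0 -> (A,0)->write 1,move R,goto C. Now: state=C, head=-1, tape[-4..1]=011110 (head:    ^)
Head positions at steps 0..7: starting at 0, distinct positions visited = {-3, -2, -1, 0} -> 4 position(s)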